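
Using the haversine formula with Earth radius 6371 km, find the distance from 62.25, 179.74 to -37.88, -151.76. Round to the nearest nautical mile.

6168 nmi

Δλ = -151.76 − 179.74 = -331.50°; wrapped into (−180°, 180°]: 28.50°.
Δφ = -37.88 − 62.25 = -100.13°.
a = sin²(Δφ/2) + cos φ₁ · cos φ₂ · sin²(Δλ/2) = 0.610209.
c = 2·atan2(√a, √(1−a)) = 1.79304 rad → d = 6371·c ≈ 11423.45 km ≈ 6168.17 nmi.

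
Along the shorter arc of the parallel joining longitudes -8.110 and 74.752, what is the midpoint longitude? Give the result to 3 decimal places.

+33.321°

Signed shortest Δλ from -8.110° to +74.752° is +82.862°.
Midpoint longitude = -8.110° + (+82.862°)/2 = -8.110° + 41.431° = +33.321°.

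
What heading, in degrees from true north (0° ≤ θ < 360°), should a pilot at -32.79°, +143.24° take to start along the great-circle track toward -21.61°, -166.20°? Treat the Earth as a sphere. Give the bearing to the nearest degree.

89°

Δλ = -166.20 − 143.24 = -309.44°; wrapped into (−180°, 180°]: 50.56°.
θ = atan2( sin Δλ · cos φ₂ , cos φ₁ · sin φ₂ − sin φ₁ · cos φ₂ · cos Δλ )
  = atan2(0.71801, 0.01025) = 89.182° → normalised to [0°, 360°): 89.182°.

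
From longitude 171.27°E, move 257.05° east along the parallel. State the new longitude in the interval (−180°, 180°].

68.32°E

Start at +171.27°; shift +257.05° → +428.32°.
+428.32° lies outside (−180°, 180°]; subtract 360° → +68.32°.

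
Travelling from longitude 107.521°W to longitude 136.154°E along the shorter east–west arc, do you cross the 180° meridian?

Naïve |136.154 − -107.521| = 243.675° > 180°, so the shorter arc goes the other way round — across 180°.
Signed shortest Δλ = ((136.154 − -107.521 + 180) mod 360) − 180 = -116.325°.
Going west by 116.325° from -107.521° passes through 180° before reaching +136.154°.

Yes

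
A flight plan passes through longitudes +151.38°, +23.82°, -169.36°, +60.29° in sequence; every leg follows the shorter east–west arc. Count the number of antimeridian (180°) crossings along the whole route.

Leg 1: +151.38° → +23.82°, shortest Δλ = -127.56° (west) — does not cross 180°.
Leg 2: +23.82° → -169.36°, shortest Δλ = 166.82° (east) — crosses 180°.
Leg 3: -169.36° → +60.29°, shortest Δλ = -130.35° (west) — crosses 180°.
Total crossings: 2.

2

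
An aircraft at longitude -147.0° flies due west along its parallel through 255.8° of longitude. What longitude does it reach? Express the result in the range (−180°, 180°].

-42.8°

Start at -147.0°; shift −255.8° → -402.8°.
-402.8° lies outside (−180°, 180°]; add 360° → -42.8°.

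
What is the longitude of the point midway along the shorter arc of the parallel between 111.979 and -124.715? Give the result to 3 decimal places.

Signed shortest Δλ from +111.979° to -124.715° is +123.306°.
Midpoint longitude = +111.979° + (+123.306°)/2 = +111.979° + 61.653° = +173.632°.
(The naïve average (+111.979 + -124.715)/2 = -6.368° is on the wrong side of the globe.)

+173.632°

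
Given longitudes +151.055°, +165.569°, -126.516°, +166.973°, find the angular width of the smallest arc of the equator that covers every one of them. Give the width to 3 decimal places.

82.429°

Sort the longitudes: -126.516°, +151.055°, +165.569°, +166.973°.
Eastward gaps between consecutive values (wrapping around): 277.571°, 14.514°, 1.404°, 66.511°.
Largest gap = 277.571° ⇒ minimal covering band is its complement: 360° − 277.571° = 82.429°.
Band runs from +151.055° eastward to -126.516°, crossing the antimeridian.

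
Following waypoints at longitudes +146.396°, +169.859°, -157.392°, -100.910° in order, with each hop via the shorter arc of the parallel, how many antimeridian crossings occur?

1

Leg 1: +146.396° → +169.859°, shortest Δλ = 23.463° (east) — does not cross 180°.
Leg 2: +169.859° → -157.392°, shortest Δλ = 32.749° (east) — crosses 180°.
Leg 3: -157.392° → -100.910°, shortest Δλ = 56.482° (east) — does not cross 180°.
Total crossings: 1.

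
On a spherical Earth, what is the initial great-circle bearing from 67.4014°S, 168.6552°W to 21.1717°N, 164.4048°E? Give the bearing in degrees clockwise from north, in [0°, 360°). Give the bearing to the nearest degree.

335°

Δλ = 164.4048 − -168.6552 = 333.0600°; wrapped into (−180°, 180°]: -26.9400°.
θ = atan2( sin Δλ · cos φ₂ , cos φ₁ · sin φ₂ − sin φ₁ · cos φ₂ · cos Δλ )
  = atan2(-0.42248, 0.90627) = -24.994° → normalised to [0°, 360°): 335.006°.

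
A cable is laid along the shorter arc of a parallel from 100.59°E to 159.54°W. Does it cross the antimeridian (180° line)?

Yes

Naïve |-159.54 − 100.59| = 260.13° > 180°, so the shorter arc goes the other way round — across 180°.
Signed shortest Δλ = ((-159.54 − 100.59 + 180) mod 360) − 180 = 99.87°.
Going east by 99.87° from +100.59° passes through 180° before reaching -159.54°.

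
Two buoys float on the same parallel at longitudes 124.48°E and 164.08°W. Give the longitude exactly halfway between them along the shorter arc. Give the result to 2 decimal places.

Signed shortest Δλ from +124.48° to -164.08° is +71.44°.
Midpoint longitude = +124.48° + (+71.44°)/2 = +124.48° + 35.72° = +160.20°.
(The naïve average (+124.48 + -164.08)/2 = -19.8° is on the wrong side of the globe.)

160.20°E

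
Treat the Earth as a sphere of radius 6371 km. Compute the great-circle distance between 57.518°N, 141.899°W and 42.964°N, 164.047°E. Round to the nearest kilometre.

Δλ = 164.047 − -141.899 = 305.946°; wrapped into (−180°, 180°]: -54.054°.
Δφ = 42.964 − 57.518 = -14.554°.
a = sin²(Δφ/2) + cos φ₁ · cos φ₂ · sin²(Δλ/2) = 0.097193.
c = 2·atan2(√a, √(1−a)) = 0.63408 rad → d = 6371·c ≈ 4039.75 km.

4040 km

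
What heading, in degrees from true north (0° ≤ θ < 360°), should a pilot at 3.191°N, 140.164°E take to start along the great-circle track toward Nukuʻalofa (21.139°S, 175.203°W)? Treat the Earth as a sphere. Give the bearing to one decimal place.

Δλ = -175.203 − 140.164 = -315.367°; wrapped into (−180°, 180°]: 44.633°.
θ = atan2( sin Δλ · cos φ₂ , cos φ₁ · sin φ₂ − sin φ₁ · cos φ₂ · cos Δλ )
  = atan2(0.65529, -0.39702) = 121.210° → normalised to [0°, 360°): 121.210°.

121.2°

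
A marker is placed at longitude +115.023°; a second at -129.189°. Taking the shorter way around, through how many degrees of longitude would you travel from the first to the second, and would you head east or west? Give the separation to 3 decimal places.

Raw difference: -129.189 − 115.023 = -244.212°.
Normalise into (−180°, 180°]: -244.212° + 360° = 115.788°.
Positive ⇒ the second point lies to the east; separation 115.788°.

115.788° east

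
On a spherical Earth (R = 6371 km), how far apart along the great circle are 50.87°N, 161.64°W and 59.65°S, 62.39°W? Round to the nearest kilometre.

Δλ = -62.39 − -161.64 = 99.25°.
Δφ = -59.65 − 50.87 = -110.52°.
a = sin²(Δφ/2) + cos φ₁ · cos φ₂ · sin²(Δλ/2) = 0.860332.
c = 2·atan2(√a, √(1−a)) = 2.37556 rad → d = 6371·c ≈ 15134.67 km.

15135 km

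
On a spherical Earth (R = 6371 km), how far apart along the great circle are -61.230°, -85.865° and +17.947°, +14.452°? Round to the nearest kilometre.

12300 km

Δλ = 14.452 − -85.865 = 100.317°.
Δφ = 17.947 − -61.230 = 79.177°.
a = sin²(Δφ/2) + cos φ₁ · cos φ₂ · sin²(Δλ/2) = 0.676052.
c = 2·atan2(√a, √(1−a)) = 1.93061 rad → d = 6371·c ≈ 12299.94 km.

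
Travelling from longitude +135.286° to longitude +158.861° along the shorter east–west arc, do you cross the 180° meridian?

No

Signed shortest Δλ = ((158.861 − 135.286 + 180) mod 360) − 180 = 23.575°.
Going east by 23.575° from +135.286° reaches +158.861° without touching 180°.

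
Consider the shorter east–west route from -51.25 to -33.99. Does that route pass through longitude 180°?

Signed shortest Δλ = ((-33.99 − -51.25 + 180) mod 360) − 180 = 17.26°.
Going east by 17.26° from -51.25° reaches -33.99° without touching 180°.

No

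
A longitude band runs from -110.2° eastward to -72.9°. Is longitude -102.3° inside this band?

Band width going east from -110.2° to -72.9°: ((-72.9 − -110.2) mod 360) = 37.3°.
Offset of -102.3° east of the west edge: ((-102.3 − -110.2) mod 360) = 7.9°.
7.9° ≤ 37.3° ⇒ inside.

Yes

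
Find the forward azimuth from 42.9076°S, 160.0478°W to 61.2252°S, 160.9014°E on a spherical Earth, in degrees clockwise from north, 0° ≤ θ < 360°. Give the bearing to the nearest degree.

Δλ = 160.9014 − -160.0478 = 320.9492°; wrapped into (−180°, 180°]: -39.0508°.
θ = atan2( sin Δλ · cos φ₂ , cos φ₁ · sin φ₂ − sin φ₁ · cos φ₂ · cos Δλ )
  = atan2(-0.30327, -0.38750) = -141.953° → normalised to [0°, 360°): 218.047°.

218°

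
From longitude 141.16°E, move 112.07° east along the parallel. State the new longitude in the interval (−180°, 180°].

106.77°W

Start at +141.16°; shift +112.07° → +253.23°.
+253.23° lies outside (−180°, 180°]; subtract 360° → -106.77°.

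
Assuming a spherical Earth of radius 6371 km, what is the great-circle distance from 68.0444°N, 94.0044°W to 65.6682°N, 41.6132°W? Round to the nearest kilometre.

Δλ = -41.6132 − -94.0044 = 52.3912°.
Δφ = 65.6682 − 68.0444 = -2.3762°.
a = sin²(Δφ/2) + cos φ₁ · cos φ₂ · sin²(Δλ/2) = 0.030449.
c = 2·atan2(√a, √(1−a)) = 0.35079 rad → d = 6371·c ≈ 2234.87 km.

2235 km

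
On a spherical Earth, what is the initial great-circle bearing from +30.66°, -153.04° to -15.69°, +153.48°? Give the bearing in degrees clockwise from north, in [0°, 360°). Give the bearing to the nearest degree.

Δλ = 153.48 − -153.04 = 306.52°; wrapped into (−180°, 180°]: -53.48°.
θ = atan2( sin Δλ · cos φ₂ , cos φ₁ · sin φ₂ − sin φ₁ · cos φ₂ · cos Δλ )
  = atan2(-0.77370, -0.52479) = -124.148° → normalised to [0°, 360°): 235.852°.

236°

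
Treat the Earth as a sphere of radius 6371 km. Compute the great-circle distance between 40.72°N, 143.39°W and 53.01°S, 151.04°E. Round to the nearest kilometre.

12167 km

Δλ = 151.04 − -143.39 = 294.43°; wrapped into (−180°, 180°]: -65.57°.
Δφ = -53.01 − 40.72 = -93.73°.
a = sin²(Δφ/2) + cos φ₁ · cos φ₂ · sin²(Δλ/2) = 0.666235.
c = 2·atan2(√a, √(1−a)) = 1.90972 rad → d = 6371·c ≈ 12166.81 km.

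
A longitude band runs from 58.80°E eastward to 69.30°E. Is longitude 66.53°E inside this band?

Band width going east from +58.80° to +69.30°: ((69.30 − 58.80) mod 360) = 10.50°.
Offset of +66.53° east of the west edge: ((66.53 − 58.80) mod 360) = 7.73°.
7.73° ≤ 10.50° ⇒ inside.

Yes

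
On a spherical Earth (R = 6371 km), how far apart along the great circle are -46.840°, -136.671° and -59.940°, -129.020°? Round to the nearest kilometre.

1540 km

Δλ = -129.020 − -136.671 = 7.651°.
Δφ = -59.940 − -46.840 = -13.100°.
a = sin²(Δφ/2) + cos φ₁ · cos φ₂ · sin²(Δλ/2) = 0.014537.
c = 2·atan2(√a, √(1−a)) = 0.24173 rad → d = 6371·c ≈ 1540.05 km.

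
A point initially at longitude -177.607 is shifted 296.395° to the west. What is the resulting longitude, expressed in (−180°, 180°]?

Start at -177.607°; shift −296.395° → -474.002°.
-474.002° lies outside (−180°, 180°]; add 360° → -114.002°.

-114.002°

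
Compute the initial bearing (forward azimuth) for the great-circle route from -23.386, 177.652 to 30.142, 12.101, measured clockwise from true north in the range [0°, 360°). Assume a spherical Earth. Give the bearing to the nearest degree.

301°

Δλ = 12.101 − 177.652 = -165.551°.
θ = atan2( sin Δλ · cos φ₂ , cos φ₁ · sin φ₂ − sin φ₁ · cos φ₂ · cos Δλ )
  = atan2(-0.21578, 0.12850) = -59.226° → normalised to [0°, 360°): 300.774°.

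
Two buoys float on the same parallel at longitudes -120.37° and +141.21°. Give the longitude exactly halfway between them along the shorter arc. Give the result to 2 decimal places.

-169.58°

Signed shortest Δλ from -120.37° to +141.21° is -98.42°.
Midpoint longitude = -120.37° + (-98.42°)/2 = -120.37° − 49.21° = -169.58°.
(The naïve average (-120.37 + +141.21)/2 = 10.42° is on the wrong side of the globe.)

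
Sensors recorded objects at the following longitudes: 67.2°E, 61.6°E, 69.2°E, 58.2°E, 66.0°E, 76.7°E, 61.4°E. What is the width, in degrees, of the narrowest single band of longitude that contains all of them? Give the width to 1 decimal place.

Sort the longitudes: +58.2°, +61.4°, +61.6°, +66.0°, +67.2°, +69.2°, +76.7°.
Eastward gaps between consecutive values (wrapping around): 3.2°, 0.2°, 4.4°, 1.2°, 2.0°, 7.5°, 341.5°.
Largest gap = 341.5° ⇒ minimal covering band is its complement: 360° − 341.5° = 18.5°.
Band runs from +58.2° eastward to +76.7°.

18.5°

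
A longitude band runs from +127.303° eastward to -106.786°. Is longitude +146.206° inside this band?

Yes

Band width going east from +127.303° to -106.786°: ((-106.786 − 127.303) mod 360) = 125.911°.
Offset of +146.206° east of the west edge: ((146.206 − 127.303) mod 360) = 18.903°.
18.903° ≤ 125.911° ⇒ inside.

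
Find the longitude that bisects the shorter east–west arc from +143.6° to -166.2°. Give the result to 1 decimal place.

+168.7°

Signed shortest Δλ from +143.6° to -166.2° is +50.2°.
Midpoint longitude = +143.6° + (+50.2°)/2 = +143.6° + 25.1° = +168.7°.
(The naïve average (+143.6 + -166.2)/2 = -11.3° is on the wrong side of the globe.)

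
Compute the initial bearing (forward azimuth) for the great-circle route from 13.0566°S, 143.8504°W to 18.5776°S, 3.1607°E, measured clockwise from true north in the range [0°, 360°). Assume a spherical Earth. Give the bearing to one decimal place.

Δλ = 3.1607 − -143.8504 = 147.0111°.
θ = atan2( sin Δλ · cos φ₂ , cos φ₁ · sin φ₂ − sin φ₁ · cos φ₂ · cos Δλ )
  = atan2(0.51611, -0.48997) = 133.512° → normalised to [0°, 360°): 133.512°.

133.5°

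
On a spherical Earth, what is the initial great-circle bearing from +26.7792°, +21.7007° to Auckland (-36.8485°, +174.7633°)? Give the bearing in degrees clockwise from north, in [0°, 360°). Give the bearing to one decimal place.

120.5°

Δλ = 174.7633 − 21.7007 = 153.0626°.
θ = atan2( sin Δλ · cos φ₂ , cos φ₁ · sin φ₂ − sin φ₁ · cos φ₂ · cos Δλ )
  = atan2(0.36251, -0.21396) = 120.549° → normalised to [0°, 360°): 120.549°.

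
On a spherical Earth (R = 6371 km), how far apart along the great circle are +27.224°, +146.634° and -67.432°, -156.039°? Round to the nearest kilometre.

11540 km

Δλ = -156.039 − 146.634 = -302.673°; wrapped into (−180°, 180°]: 57.327°.
Δφ = -67.432 − 27.224 = -94.656°.
a = sin²(Δφ/2) + cos φ₁ · cos φ₂ · sin²(Δλ/2) = 0.619104.
c = 2·atan2(√a, √(1−a)) = 1.81132 rad → d = 6371·c ≈ 11539.90 km.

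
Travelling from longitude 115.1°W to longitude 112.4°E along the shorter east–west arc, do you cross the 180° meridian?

Yes

Naïve |112.4 − -115.1| = 227.5° > 180°, so the shorter arc goes the other way round — across 180°.
Signed shortest Δλ = ((112.4 − -115.1 + 180) mod 360) − 180 = -132.5°.
Going west by 132.5° from -115.1° passes through 180° before reaching +112.4°.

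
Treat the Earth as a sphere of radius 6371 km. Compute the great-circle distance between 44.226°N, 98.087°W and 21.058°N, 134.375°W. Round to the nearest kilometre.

4208 km

Δλ = -134.375 − -98.087 = -36.288°.
Δφ = 21.058 − 44.226 = -23.168°.
a = sin²(Δφ/2) + cos φ₁ · cos φ₂ · sin²(Δλ/2) = 0.105173.
c = 2·atan2(√a, √(1−a)) = 0.66055 rad → d = 6371·c ≈ 4208.36 km.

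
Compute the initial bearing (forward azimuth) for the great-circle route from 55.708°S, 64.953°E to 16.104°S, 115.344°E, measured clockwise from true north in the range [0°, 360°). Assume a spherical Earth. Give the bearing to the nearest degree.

65°

Δλ = 115.344 − 64.953 = 50.391°.
θ = atan2( sin Δλ · cos φ₂ , cos φ₁ · sin φ₂ − sin φ₁ · cos φ₂ · cos Δλ )
  = atan2(0.74018, 0.34978) = 64.707° → normalised to [0°, 360°): 64.707°.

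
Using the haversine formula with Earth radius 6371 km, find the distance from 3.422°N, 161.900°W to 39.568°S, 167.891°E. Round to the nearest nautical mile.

3072 nmi

Δλ = 167.891 − -161.900 = 329.791°; wrapped into (−180°, 180°]: -30.209°.
Δφ = -39.568 − 3.422 = -42.990°.
a = sin²(Δφ/2) + cos φ₁ · cos φ₂ · sin²(Δλ/2) = 0.186514.
c = 2·atan2(√a, √(1−a)) = 0.89314 rad → d = 6371·c ≈ 5690.17 km ≈ 3072.45 nmi.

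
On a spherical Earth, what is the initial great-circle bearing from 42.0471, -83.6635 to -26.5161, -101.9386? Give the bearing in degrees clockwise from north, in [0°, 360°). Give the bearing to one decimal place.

197.3°

Δλ = -101.9386 − -83.6635 = -18.2751°.
θ = atan2( sin Δλ · cos φ₂ , cos φ₁ · sin φ₂ − sin φ₁ · cos φ₂ · cos Δλ )
  = atan2(-0.28059, -0.90059) = -162.695° → normalised to [0°, 360°): 197.305°.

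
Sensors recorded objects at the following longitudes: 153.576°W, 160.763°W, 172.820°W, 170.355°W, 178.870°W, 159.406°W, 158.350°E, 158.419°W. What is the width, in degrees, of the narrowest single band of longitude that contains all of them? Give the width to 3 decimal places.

48.074°

Sort the longitudes: -178.870°, -172.820°, -170.355°, -160.763°, -159.406°, -158.419°, -153.576°, +158.350°.
Eastward gaps between consecutive values (wrapping around): 6.050°, 2.465°, 9.592°, 1.357°, 0.987°, 4.843°, 311.926°, 22.780°.
Largest gap = 311.926° ⇒ minimal covering band is its complement: 360° − 311.926° = 48.074°.
Band runs from +158.350° eastward to -153.576°, crossing the antimeridian.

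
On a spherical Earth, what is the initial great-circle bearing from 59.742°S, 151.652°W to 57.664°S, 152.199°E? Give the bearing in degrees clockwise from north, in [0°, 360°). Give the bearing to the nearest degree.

249°

Δλ = 152.199 − -151.652 = 303.851°; wrapped into (−180°, 180°]: -56.149°.
θ = atan2( sin Δλ · cos φ₂ , cos φ₁ · sin φ₂ − sin φ₁ · cos φ₂ · cos Δλ )
  = atan2(-0.44421, -0.16840) = -110.761° → normalised to [0°, 360°): 249.239°.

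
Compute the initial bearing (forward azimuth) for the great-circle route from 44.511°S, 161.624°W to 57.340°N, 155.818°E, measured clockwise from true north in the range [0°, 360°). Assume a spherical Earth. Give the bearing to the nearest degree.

Δλ = 155.818 − -161.624 = 317.442°; wrapped into (−180°, 180°]: -42.558°.
θ = atan2( sin Δλ · cos φ₂ , cos φ₁ · sin φ₂ − sin φ₁ · cos φ₂ · cos Δλ )
  = atan2(-0.36499, 0.87903) = -22.549° → normalised to [0°, 360°): 337.451°.

337°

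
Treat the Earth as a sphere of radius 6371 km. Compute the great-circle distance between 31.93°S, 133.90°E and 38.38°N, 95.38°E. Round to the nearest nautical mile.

4738 nmi

Δλ = 95.38 − 133.90 = -38.52°.
Δφ = 38.38 − -31.93 = 70.31°.
a = sin²(Δφ/2) + cos φ₁ · cos φ₂ · sin²(Δλ/2) = 0.403922.
c = 2·atan2(√a, √(1−a)) = 1.37744 rad → d = 6371·c ≈ 8775.66 km ≈ 4738.48 nmi.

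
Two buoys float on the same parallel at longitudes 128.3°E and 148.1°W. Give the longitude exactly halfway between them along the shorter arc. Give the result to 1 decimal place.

170.1°E

Signed shortest Δλ from +128.3° to -148.1° is +83.6°.
Midpoint longitude = +128.3° + (+83.6°)/2 = +128.3° + 41.8° = +170.1°.
(The naïve average (+128.3 + -148.1)/2 = -9.9° is on the wrong side of the globe.)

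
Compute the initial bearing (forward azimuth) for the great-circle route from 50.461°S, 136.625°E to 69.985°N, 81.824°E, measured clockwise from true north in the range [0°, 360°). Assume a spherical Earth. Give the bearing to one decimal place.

339.6°

Δλ = 81.824 − 136.625 = -54.801°.
θ = atan2( sin Δλ · cos φ₂ , cos φ₁ · sin φ₂ − sin φ₁ · cos φ₂ · cos Δλ )
  = atan2(-0.27968, 0.75030) = -20.444° → normalised to [0°, 360°): 339.556°.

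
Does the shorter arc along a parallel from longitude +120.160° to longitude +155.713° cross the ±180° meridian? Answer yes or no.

Signed shortest Δλ = ((155.713 − 120.160 + 180) mod 360) − 180 = 35.553°.
Going east by 35.553° from +120.160° reaches +155.713° without touching 180°.

No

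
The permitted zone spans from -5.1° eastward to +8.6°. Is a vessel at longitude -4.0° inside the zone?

Yes

Band width going east from -5.1° to +8.6°: ((8.6 − -5.1) mod 360) = 13.7°.
Offset of -4.0° east of the west edge: ((-4.0 − -5.1) mod 360) = 1.1°.
1.1° ≤ 13.7° ⇒ inside.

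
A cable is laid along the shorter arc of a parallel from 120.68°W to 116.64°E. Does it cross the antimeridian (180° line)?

Naïve |116.64 − -120.68| = 237.32° > 180°, so the shorter arc goes the other way round — across 180°.
Signed shortest Δλ = ((116.64 − -120.68 + 180) mod 360) − 180 = -122.68°.
Going west by 122.68° from -120.68° passes through 180° before reaching +116.64°.

Yes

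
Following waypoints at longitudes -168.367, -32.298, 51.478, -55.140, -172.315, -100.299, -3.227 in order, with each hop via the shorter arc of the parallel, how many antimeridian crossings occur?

0

Leg 1: -168.367° → -32.298°, shortest Δλ = 136.069° (east) — does not cross 180°.
Leg 2: -32.298° → +51.478°, shortest Δλ = 83.776° (east) — does not cross 180°.
Leg 3: +51.478° → -55.140°, shortest Δλ = -106.618° (west) — does not cross 180°.
Leg 4: -55.140° → -172.315°, shortest Δλ = -117.175° (west) — does not cross 180°.
Leg 5: -172.315° → -100.299°, shortest Δλ = 72.016° (east) — does not cross 180°.
Leg 6: -100.299° → -3.227°, shortest Δλ = 97.072° (east) — does not cross 180°.
Total crossings: 0.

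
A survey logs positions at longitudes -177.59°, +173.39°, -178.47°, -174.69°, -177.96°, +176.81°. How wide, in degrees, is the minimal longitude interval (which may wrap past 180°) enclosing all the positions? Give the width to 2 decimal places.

11.92°

Sort the longitudes: -178.47°, -177.96°, -177.59°, -174.69°, +173.39°, +176.81°.
Eastward gaps between consecutive values (wrapping around): 0.51°, 0.37°, 2.90°, 348.08°, 3.42°, 4.72°.
Largest gap = 348.08° ⇒ minimal covering band is its complement: 360° − 348.08° = 11.92°.
Band runs from +173.39° eastward to -174.69°, crossing the antimeridian.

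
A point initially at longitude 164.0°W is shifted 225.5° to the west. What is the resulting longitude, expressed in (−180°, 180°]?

29.5°W

Start at -164.0°; shift −225.5° → -389.5°.
-389.5° lies outside (−180°, 180°]; add 360° → -29.5°.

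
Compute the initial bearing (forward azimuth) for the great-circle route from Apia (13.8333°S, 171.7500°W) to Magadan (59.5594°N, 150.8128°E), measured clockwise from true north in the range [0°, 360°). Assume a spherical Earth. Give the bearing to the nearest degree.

Δλ = 150.8128 − -171.7500 = 322.5628°; wrapped into (−180°, 180°]: -37.4372°.
θ = atan2( sin Δλ · cos φ₂ , cos φ₁ · sin φ₂ − sin φ₁ · cos φ₂ · cos Δλ )
  = atan2(-0.30799, 0.93333) = -18.262° → normalised to [0°, 360°): 341.738°.

342°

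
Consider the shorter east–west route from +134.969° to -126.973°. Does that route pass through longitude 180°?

Naïve |-126.973 − 134.969| = 261.942° > 180°, so the shorter arc goes the other way round — across 180°.
Signed shortest Δλ = ((-126.973 − 134.969 + 180) mod 360) − 180 = 98.058°.
Going east by 98.058° from +134.969° passes through 180° before reaching -126.973°.

Yes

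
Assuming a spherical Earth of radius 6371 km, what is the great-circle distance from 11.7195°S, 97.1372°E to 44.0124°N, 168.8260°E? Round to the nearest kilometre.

9497 km

Δλ = 168.8260 − 97.1372 = 71.6888°.
Δφ = 44.0124 − -11.7195 = 55.7319°.
a = sin²(Δφ/2) + cos φ₁ · cos φ₂ · sin²(Δλ/2) = 0.459944.
c = 2·atan2(√a, √(1−a)) = 1.49060 rad → d = 6371·c ≈ 9496.60 km.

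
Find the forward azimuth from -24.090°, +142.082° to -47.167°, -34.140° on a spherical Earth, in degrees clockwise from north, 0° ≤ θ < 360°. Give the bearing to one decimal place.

182.7°

Δλ = -34.140 − 142.082 = -176.222°.
θ = atan2( sin Δλ · cos φ₂ , cos φ₁ · sin φ₂ − sin φ₁ · cos φ₂ · cos Δλ )
  = atan2(-0.04480, -0.94637) = -177.290° → normalised to [0°, 360°): 182.710°.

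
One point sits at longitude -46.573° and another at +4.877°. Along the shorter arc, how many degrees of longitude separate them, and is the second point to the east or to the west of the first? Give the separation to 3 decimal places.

Raw difference: 4.877 − -46.573 = 51.45°.
Normalise into (−180°, 180°]: 51.45° stays 51.45°.
Positive ⇒ the second point lies to the east; separation 51.450°.

51.450° east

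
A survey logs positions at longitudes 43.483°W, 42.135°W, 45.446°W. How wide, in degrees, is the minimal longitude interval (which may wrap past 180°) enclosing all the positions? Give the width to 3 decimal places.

3.311°

Sort the longitudes: -45.446°, -43.483°, -42.135°.
Eastward gaps between consecutive values (wrapping around): 1.963°, 1.348°, 356.689°.
Largest gap = 356.689° ⇒ minimal covering band is its complement: 360° − 356.689° = 3.311°.
Band runs from -45.446° eastward to -42.135°.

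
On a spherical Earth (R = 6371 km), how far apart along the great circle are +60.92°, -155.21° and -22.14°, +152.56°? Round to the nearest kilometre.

10349 km

Δλ = 152.56 − -155.21 = 307.77°; wrapped into (−180°, 180°]: -52.23°.
Δφ = -22.14 − 60.92 = -83.06°.
a = sin²(Δφ/2) + cos φ₁ · cos φ₂ · sin²(Δλ/2) = 0.526812.
c = 2·atan2(√a, √(1−a)) = 1.62445 rad → d = 6371·c ≈ 10349.34 km.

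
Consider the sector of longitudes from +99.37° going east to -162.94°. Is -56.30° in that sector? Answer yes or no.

No

Band width going east from +99.37° to -162.94°: ((-162.94 − 99.37) mod 360) = 97.69°.
Offset of -56.30° east of the west edge: ((-56.30 − 99.37) mod 360) = 204.33°.
204.33° > 97.69° ⇒ outside.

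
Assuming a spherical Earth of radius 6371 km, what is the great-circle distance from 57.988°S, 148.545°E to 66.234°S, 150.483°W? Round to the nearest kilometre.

3157 km

Δλ = -150.483 − 148.545 = -299.028°; wrapped into (−180°, 180°]: 60.972°.
Δφ = -66.234 − -57.988 = -8.246°.
a = sin²(Δφ/2) + cos φ₁ · cos φ₂ · sin²(Δλ/2) = 0.060154.
c = 2·atan2(√a, √(1−a)) = 0.49558 rad → d = 6371·c ≈ 3157.35 km.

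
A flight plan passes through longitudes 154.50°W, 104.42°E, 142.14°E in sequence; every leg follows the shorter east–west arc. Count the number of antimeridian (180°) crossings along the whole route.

Leg 1: -154.50° → +104.42°, shortest Δλ = -101.08° (west) — crosses 180°.
Leg 2: +104.42° → +142.14°, shortest Δλ = 37.72° (east) — does not cross 180°.
Total crossings: 1.

1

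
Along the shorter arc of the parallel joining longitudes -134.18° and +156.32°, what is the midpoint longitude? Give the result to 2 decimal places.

Signed shortest Δλ from -134.18° to +156.32° is -69.50°.
Midpoint longitude = -134.18° + (-69.50°)/2 = -134.18° − 34.75° = -168.93°.
(The naïve average (-134.18 + +156.32)/2 = 11.07° is on the wrong side of the globe.)

-168.93°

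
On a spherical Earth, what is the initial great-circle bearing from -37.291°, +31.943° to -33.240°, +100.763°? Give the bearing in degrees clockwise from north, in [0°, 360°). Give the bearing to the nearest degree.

Δλ = 100.763 − 31.943 = 68.820°.
θ = atan2( sin Δλ · cos φ₂ , cos φ₁ · sin φ₂ − sin φ₁ · cos φ₂ · cos Δλ )
  = atan2(0.77988, -0.25301) = 107.974° → normalised to [0°, 360°): 107.974°.

108°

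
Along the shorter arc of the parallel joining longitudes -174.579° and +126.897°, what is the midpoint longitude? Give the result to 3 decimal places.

Signed shortest Δλ from -174.579° to +126.897° is -58.524°.
Midpoint longitude = -174.579° + (-58.524°)/2 = -174.579° − 29.262° = -203.841°.
Normalise into (−180°, 180°]: +156.159°.
(The naïve average (-174.579 + +126.897)/2 = -23.841° is on the wrong side of the globe.)

+156.159°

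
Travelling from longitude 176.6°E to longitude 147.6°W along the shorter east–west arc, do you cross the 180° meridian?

Naïve |-147.6 − 176.6| = 324.2° > 180°, so the shorter arc goes the other way round — across 180°.
Signed shortest Δλ = ((-147.6 − 176.6 + 180) mod 360) − 180 = 35.8°.
Going east by 35.8° from +176.6° passes through 180° before reaching -147.6°.

Yes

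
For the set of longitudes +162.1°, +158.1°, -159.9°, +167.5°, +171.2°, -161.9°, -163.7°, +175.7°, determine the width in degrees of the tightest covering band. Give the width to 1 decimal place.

Sort the longitudes: -163.7°, -161.9°, -159.9°, +158.1°, +162.1°, +167.5°, +171.2°, +175.7°.
Eastward gaps between consecutive values (wrapping around): 1.8°, 2.0°, 318.0°, 4.0°, 5.4°, 3.7°, 4.5°, 20.6°.
Largest gap = 318.0° ⇒ minimal covering band is its complement: 360° − 318.0° = 42.0°.
Band runs from +158.1° eastward to -159.9°, crossing the antimeridian.

42.0°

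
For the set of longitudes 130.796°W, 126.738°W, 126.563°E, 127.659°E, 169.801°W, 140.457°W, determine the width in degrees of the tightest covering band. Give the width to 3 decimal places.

106.699°

Sort the longitudes: -169.801°, -140.457°, -130.796°, -126.738°, +126.563°, +127.659°.
Eastward gaps between consecutive values (wrapping around): 29.344°, 9.661°, 4.058°, 253.301°, 1.096°, 62.540°.
Largest gap = 253.301° ⇒ minimal covering band is its complement: 360° − 253.301° = 106.699°.
Band runs from +126.563° eastward to -126.738°, crossing the antimeridian.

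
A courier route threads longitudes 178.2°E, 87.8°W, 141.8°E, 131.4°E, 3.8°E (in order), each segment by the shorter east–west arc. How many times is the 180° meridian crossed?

Leg 1: +178.2° → -87.8°, shortest Δλ = 94.0° (east) — crosses 180°.
Leg 2: -87.8° → +141.8°, shortest Δλ = -130.4° (west) — crosses 180°.
Leg 3: +141.8° → +131.4°, shortest Δλ = -10.4° (west) — does not cross 180°.
Leg 4: +131.4° → +3.8°, shortest Δλ = -127.6° (west) — does not cross 180°.
Total crossings: 2.

2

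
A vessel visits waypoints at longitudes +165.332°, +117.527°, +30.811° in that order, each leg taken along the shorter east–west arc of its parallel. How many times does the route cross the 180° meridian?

0

Leg 1: +165.332° → +117.527°, shortest Δλ = -47.805° (west) — does not cross 180°.
Leg 2: +117.527° → +30.811°, shortest Δλ = -86.716° (west) — does not cross 180°.
Total crossings: 0.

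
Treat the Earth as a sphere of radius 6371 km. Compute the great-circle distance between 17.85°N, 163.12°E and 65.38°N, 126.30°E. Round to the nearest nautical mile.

Δλ = 126.30 − 163.12 = -36.82°.
Δφ = 65.38 − 17.85 = 47.53°.
a = sin²(Δφ/2) + cos φ₁ · cos φ₂ · sin²(Δλ/2) = 0.201949.
c = 2·atan2(√a, √(1−a)) = 0.93216 rad → d = 6371·c ≈ 5938.78 km ≈ 3206.69 nmi.

3207 nmi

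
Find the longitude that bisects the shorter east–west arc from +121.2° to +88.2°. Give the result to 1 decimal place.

+104.7°

Signed shortest Δλ from +121.2° to +88.2° is -33.0°.
Midpoint longitude = +121.2° + (-33.0°)/2 = +121.2° − 16.5° = +104.7°.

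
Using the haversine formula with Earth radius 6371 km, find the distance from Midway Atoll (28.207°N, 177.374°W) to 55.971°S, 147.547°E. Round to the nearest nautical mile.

Δλ = 147.547 − -177.374 = 324.921°; wrapped into (−180°, 180°]: -35.079°.
Δφ = -55.971 − 28.207 = -84.178°.
a = sin²(Δφ/2) + cos φ₁ · cos φ₂ · sin²(Δλ/2) = 0.494069.
c = 2·atan2(√a, √(1−a)) = 1.55893 rad → d = 6371·c ≈ 9931.97 km ≈ 5362.84 nmi.

5363 nmi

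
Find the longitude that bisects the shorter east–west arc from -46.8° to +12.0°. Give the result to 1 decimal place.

Signed shortest Δλ from -46.8° to +12.0° is +58.8°.
Midpoint longitude = -46.8° + (+58.8°)/2 = -46.8° + 29.4° = -17.4°.

-17.4°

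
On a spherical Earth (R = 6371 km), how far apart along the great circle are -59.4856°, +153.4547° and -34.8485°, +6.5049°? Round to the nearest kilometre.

Δλ = 6.5049 − 153.4547 = -146.9498°.
Δφ = -34.8485 − -59.4856 = 24.6371°.
a = sin²(Δφ/2) + cos φ₁ · cos φ₂ · sin²(Δλ/2) = 0.428502.
c = 2·atan2(√a, √(1−a)) = 1.42731 rad → d = 6371·c ≈ 9093.38 km.

9093 km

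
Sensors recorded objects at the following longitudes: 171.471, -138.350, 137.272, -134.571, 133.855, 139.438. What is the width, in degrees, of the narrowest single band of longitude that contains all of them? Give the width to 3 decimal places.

Sort the longitudes: -138.350°, -134.571°, +133.855°, +137.272°, +139.438°, +171.471°.
Eastward gaps between consecutive values (wrapping around): 3.779°, 268.426°, 3.417°, 2.166°, 32.033°, 50.179°.
Largest gap = 268.426° ⇒ minimal covering band is its complement: 360° − 268.426° = 91.574°.
Band runs from +133.855° eastward to -134.571°, crossing the antimeridian.

91.574°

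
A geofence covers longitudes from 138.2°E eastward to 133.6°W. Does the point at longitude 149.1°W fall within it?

Yes

Band width going east from +138.2° to -133.6°: ((-133.6 − 138.2) mod 360) = 88.2°.
Offset of -149.1° east of the west edge: ((-149.1 − 138.2) mod 360) = 72.7°.
72.7° ≤ 88.2° ⇒ inside.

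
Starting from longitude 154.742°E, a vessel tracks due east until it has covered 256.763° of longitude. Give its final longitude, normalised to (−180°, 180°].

51.505°E

Start at +154.742°; shift +256.763° → +411.505°.
+411.505° lies outside (−180°, 180°]; subtract 360° → +51.505°.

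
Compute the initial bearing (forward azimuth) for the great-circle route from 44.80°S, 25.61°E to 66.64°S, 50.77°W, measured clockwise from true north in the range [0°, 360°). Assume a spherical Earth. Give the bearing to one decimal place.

Δλ = -50.77 − 25.61 = -76.38°.
θ = atan2( sin Δλ · cos φ₂ , cos φ₁ · sin φ₂ − sin φ₁ · cos φ₂ · cos Δλ )
  = atan2(-0.38536, -0.58562) = -146.654° → normalised to [0°, 360°): 213.346°.

213.3°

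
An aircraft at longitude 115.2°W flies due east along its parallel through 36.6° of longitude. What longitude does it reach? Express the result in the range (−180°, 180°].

Start at -115.2°; shift +36.6° → -78.6°.
-78.6° already lies in (−180°, 180°].

78.6°W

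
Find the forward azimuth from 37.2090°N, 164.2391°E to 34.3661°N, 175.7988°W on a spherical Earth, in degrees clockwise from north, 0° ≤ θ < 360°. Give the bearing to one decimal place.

Δλ = -175.7988 − 164.2391 = -340.0379°; wrapped into (−180°, 180°]: 19.9621°.
θ = atan2( sin Δλ · cos φ₂ , cos φ₁ · sin φ₂ − sin φ₁ · cos φ₂ · cos Δλ )
  = atan2(0.28181, -0.01961) = 93.980° → normalised to [0°, 360°): 93.980°.

94.0°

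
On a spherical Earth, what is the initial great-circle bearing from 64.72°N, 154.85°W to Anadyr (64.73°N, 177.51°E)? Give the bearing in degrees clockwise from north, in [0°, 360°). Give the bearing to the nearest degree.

Δλ = 177.51 − -154.85 = 332.36°; wrapped into (−180°, 180°]: -27.64°.
θ = atan2( sin Δλ · cos φ₂ , cos φ₁ · sin φ₂ − sin φ₁ · cos φ₂ · cos Δλ )
  = atan2(-0.19804, 0.04423) = -77.411° → normalised to [0°, 360°): 282.589°.

283°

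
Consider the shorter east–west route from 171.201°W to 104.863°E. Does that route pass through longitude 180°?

Yes

Naïve |104.863 − -171.201| = 276.064° > 180°, so the shorter arc goes the other way round — across 180°.
Signed shortest Δλ = ((104.863 − -171.201 + 180) mod 360) − 180 = -83.936°.
Going west by 83.936° from -171.201° passes through 180° before reaching +104.863°.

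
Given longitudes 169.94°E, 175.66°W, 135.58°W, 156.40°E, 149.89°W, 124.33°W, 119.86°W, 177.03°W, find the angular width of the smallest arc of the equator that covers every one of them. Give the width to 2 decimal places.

83.74°

Sort the longitudes: -177.03°, -175.66°, -149.89°, -135.58°, -124.33°, -119.86°, +156.40°, +169.94°.
Eastward gaps between consecutive values (wrapping around): 1.37°, 25.77°, 14.31°, 11.25°, 4.47°, 276.26°, 13.54°, 13.03°.
Largest gap = 276.26° ⇒ minimal covering band is its complement: 360° − 276.26° = 83.74°.
Band runs from +156.40° eastward to -119.86°, crossing the antimeridian.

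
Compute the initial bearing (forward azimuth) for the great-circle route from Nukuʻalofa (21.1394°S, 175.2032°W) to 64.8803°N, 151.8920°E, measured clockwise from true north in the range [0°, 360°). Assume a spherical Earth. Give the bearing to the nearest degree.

Δλ = 151.8920 − -175.2032 = 327.0952°; wrapped into (−180°, 180°]: -32.9048°.
θ = atan2( sin Δλ · cos φ₂ , cos φ₁ · sin φ₂ − sin φ₁ · cos φ₂ · cos Δλ )
  = atan2(-0.23061, 0.97303) = -13.333° → normalised to [0°, 360°): 346.667°.

347°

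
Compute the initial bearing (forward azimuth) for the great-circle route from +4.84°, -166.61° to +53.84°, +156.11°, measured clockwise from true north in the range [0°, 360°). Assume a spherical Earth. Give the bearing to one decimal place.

Δλ = 156.11 − -166.61 = 322.72°; wrapped into (−180°, 180°]: -37.28°.
θ = atan2( sin Δλ · cos φ₂ , cos φ₁ · sin φ₂ − sin φ₁ · cos φ₂ · cos Δλ )
  = atan2(-0.35739, 0.76488) = -25.045° → normalised to [0°, 360°): 334.955°.

335.0°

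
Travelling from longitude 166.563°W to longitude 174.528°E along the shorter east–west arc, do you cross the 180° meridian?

Yes

Naïve |174.528 − -166.563| = 341.091° > 180°, so the shorter arc goes the other way round — across 180°.
Signed shortest Δλ = ((174.528 − -166.563 + 180) mod 360) − 180 = -18.909°.
Going west by 18.909° from -166.563° passes through 180° before reaching +174.528°.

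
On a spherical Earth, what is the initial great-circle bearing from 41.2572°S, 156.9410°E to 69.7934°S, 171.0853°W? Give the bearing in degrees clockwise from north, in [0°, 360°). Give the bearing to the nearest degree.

160°

Δλ = -171.0853 − 156.9410 = -328.0263°; wrapped into (−180°, 180°]: 31.9737°.
θ = atan2( sin Δλ · cos φ₂ , cos φ₁ · sin φ₂ − sin φ₁ · cos φ₂ · cos Δλ )
  = atan2(0.18290, -0.51227) = 160.351° → normalised to [0°, 360°): 160.351°.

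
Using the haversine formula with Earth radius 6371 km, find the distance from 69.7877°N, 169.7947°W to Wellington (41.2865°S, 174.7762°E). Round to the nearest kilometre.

12415 km

Δλ = 174.7762 − -169.7947 = 344.5709°; wrapped into (−180°, 180°]: -15.4291°.
Δφ = -41.2865 − 69.7877 = -111.0742°.
a = sin²(Δφ/2) + cos φ₁ · cos φ₂ · sin²(Δλ/2) = 0.684467.
c = 2·atan2(√a, √(1−a)) = 1.94866 rad → d = 6371·c ≈ 12414.90 km.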